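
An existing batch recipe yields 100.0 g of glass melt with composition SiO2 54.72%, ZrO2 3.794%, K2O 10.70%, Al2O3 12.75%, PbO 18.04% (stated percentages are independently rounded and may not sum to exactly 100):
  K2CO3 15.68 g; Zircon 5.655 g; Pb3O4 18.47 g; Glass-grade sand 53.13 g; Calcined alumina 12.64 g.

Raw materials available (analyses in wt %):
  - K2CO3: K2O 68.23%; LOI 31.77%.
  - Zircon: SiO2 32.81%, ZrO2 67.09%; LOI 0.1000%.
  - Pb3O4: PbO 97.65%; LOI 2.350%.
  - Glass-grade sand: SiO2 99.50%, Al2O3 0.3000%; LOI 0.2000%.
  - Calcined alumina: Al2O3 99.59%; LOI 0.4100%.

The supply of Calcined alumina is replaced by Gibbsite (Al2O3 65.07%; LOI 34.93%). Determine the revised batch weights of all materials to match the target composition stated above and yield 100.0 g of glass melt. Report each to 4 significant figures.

Revised batch per 100.0 g glass melt:
  K2CO3: 15.68 g
  Zircon: 5.655 g
  Pb3O4: 18.47 g
  Glass-grade sand: 53.13 g
  Gibbsite: 19.35 g
Total batch = 112.3 g; LOI loss = 12.29 g

The intermediate values appear rounded off to 4 significant figures across the worked steps — full precision is held in every operation; a single rounding produces every reported value. Derived quantities (the five compositions, yield, net glass mass, totals, ignition loss) are rebuilt from the weighed amounts per 100.0 g of glass at full float precision, as quoted within either problem or answer.
Oxide-by-oxide targets in 100.0 g glass melt:
  SiO2: 54.72% × 100.0 = 54.72 g
  ZrO2: 3.794% × 100.0 = 3.794 g
  K2O: 10.70% × 100.0 = 10.70 g
  Al2O3: 12.75% × 100.0 = 12.75 g
  PbO: 18.04% × 100.0 = 18.04 g
Mass-balance tally per oxide on the weights just shown, against the basis in use (sum by sum, the targets are met modulo rounding of the values):
  SiO2: 5.655·0.3281 + 53.13·0.9950 = 54.72 g (target 54.72 g)
  ZrO2: 5.655·0.6709 = 3.794 g (target 3.794 g)
  K2O: 15.68·0.6823 = 10.70 g (target 10.70 g)
  Al2O3: 53.13·0.003000 + 19.35·0.6507 = 12.75 g (target 12.75 g)
  PbO: 18.47·0.9765 = 18.04 g (target 18.04 g)
Glass-mass closure: batch Σ − ignition loss = 100.0 g (summing oxide targets gives 100.0 g; against the stated basis, 100.0 g — rounding explains the deltas).
Batch total: Σ batch = 112.3 g; Σ batch·LOI gives LOI loss = 12.29 g; yield, glass over the total, = 89.06%.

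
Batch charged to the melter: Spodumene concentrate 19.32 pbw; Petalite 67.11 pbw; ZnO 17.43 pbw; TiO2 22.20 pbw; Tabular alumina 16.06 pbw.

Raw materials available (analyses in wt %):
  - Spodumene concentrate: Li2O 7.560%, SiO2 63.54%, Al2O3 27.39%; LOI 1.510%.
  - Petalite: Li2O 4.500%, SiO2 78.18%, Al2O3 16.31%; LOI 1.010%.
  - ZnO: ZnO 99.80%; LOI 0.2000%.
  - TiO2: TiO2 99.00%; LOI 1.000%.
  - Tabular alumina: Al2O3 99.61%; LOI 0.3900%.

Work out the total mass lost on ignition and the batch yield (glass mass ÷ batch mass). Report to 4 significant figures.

Each numeric step carries full float precision through the solve. In-progress results appear (rounded to four significant digits) in the printout. Every reported value includes exactly one rounding. The derived quantities are rebuilt from the weighed amounts per 140.8 pbw of glass at full float precision (ignition loss, the five compositions, the yield, the totals, glass mass), as written in the problem or the answer.
LOI of each material in turn:
  Spodumene concentrate: 19.32 × 0.01510 = 0.2917 pbw
  Petalite: 67.11 × 0.01010 = 0.6778 pbw
  ZnO: 17.43 × 0.002000 = 0.03486 pbw
  TiO2: 22.20 × 0.01000 = 0.2220 pbw
  Tabular alumina: 16.06 × 0.003900 = 0.06263 pbw
Total LOI = 1.289 pbw
Glass = batch − LOI = 142.1 − 1.289 = 140.8 pbw

LOI loss = 1.289 pbw; glass = 140.8 pbw; yield = 99.09%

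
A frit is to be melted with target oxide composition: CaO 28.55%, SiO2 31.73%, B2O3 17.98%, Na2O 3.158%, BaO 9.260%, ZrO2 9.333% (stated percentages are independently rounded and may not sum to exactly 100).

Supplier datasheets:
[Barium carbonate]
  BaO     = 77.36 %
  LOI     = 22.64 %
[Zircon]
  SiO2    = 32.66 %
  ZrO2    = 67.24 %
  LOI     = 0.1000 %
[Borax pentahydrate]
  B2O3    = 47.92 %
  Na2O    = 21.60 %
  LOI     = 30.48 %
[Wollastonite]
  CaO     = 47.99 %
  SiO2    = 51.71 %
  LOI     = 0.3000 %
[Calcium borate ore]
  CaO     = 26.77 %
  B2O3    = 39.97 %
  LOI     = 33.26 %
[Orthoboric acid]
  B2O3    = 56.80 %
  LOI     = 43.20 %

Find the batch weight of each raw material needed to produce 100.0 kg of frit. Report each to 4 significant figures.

Batch per 100.0 kg frit:
  Barium carbonate: 11.97 kg
  Zircon: 13.88 kg
  Borax pentahydrate: 14.62 kg
  Wollastonite: 52.59 kg
  Calcium borate ore: 12.36 kg
  Orthoboric acid: 10.62 kg
Total batch = 116.0 kg; LOI loss = 16.04 kg; yield = 86.18%

In-progress results are printed with 4-significant-figure rounding alongside each step; all internal work runs at full precision end to end — a single rounding finalizes each reported value. The derived quantities, which include ignition loss, the totals, net glass mass, six oxide percentages, the yield, are rebuilt in full precision, as they appear in the question or the answer, using the weight values for 100.0 kg of glass.
Oxide mass targets, per 100.0 kg frit:
  CaO: 28.55% × 100.0 = 28.55 kg
  SiO2: 31.73% × 100.0 = 31.73 kg
  B2O3: 17.98% × 100.0 = 17.98 kg
  Na2O: 3.158% × 100.0 = 3.158 kg
  BaO: 9.260% × 100.0 = 9.260 kg
  ZrO2: 9.333% × 100.0 = 9.333 kg
Per-oxide balance check with the batch weights as given, against the basis in use (sum by sum, the targets are met net of answer rounding effects):
  CaO: 52.59·0.4799 + 12.36·0.2677 = 28.55 kg (target 28.55 kg)
  SiO2: 13.88·0.3266 + 52.59·0.5171 = 31.73 kg (target 31.73 kg)
  B2O3: 14.62·0.4792 + 12.36·0.3997 + 10.62·0.5680 = 17.98 kg (target 17.98 kg)
  Na2O: 14.62·0.2160 = 3.158 kg (target 3.158 kg)
  BaO: 11.97·0.7736 = 9.260 kg (target 9.260 kg)
  ZrO2: 13.88·0.6724 = 9.333 kg (target 9.333 kg)
Glass-mass bookkeeping: net batch after ignition = 100.0 kg (oxide target masses add up to 100.0 kg; stated basis 100.0 kg — gaps are rounding artifacts).
Batch total: Σ batch = 116.0 kg; ignition loss, Σ(batch × LOI) = 16.04 kg; as yield: glass ÷ batch → 86.18%.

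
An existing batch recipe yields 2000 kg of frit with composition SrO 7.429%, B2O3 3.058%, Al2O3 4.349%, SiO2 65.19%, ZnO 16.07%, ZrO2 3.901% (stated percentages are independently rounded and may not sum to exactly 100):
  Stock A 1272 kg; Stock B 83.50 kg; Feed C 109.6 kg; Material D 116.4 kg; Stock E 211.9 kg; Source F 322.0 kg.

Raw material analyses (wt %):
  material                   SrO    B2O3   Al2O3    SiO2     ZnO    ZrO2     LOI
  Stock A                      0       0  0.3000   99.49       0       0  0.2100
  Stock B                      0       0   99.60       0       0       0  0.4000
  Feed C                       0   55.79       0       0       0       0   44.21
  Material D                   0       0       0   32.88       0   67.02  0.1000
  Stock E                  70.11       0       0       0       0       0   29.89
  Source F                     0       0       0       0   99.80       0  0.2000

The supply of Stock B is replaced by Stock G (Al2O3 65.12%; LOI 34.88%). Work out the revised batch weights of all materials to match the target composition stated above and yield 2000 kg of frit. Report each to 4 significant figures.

Revised batch per 2000 kg frit:
  Stock A: 1272 kg
  Stock G: 127.7 kg
  Feed C: 109.6 kg
  Material D: 116.4 kg
  Stock E: 211.9 kg
  Source F: 322.0 kg
Total batch = 2160 kg; LOI loss = 159.8 kg

Each numeric step maintains full float precision in every operation. In-progress results are printed, rounded to four significant figures, when written out — each reported value is rounded once only; the derived quantities (yield, totals, six oxide percentages, ignition loss, glass mass) are carried at exact precision from the weighed amounts for 2000 kg of glass as written in the question or the answer.
Target masses of each oxide per 2000 kg frit:
  SrO: 7.429% × 2000 = 148.6 kg
  B2O3: 3.058% × 2000 = 61.16 kg
  Al2O3: 4.349% × 2000 = 86.98 kg
  SiO2: 65.19% × 2000 = 1304 kg
  ZnO: 16.07% × 2000 = 321.4 kg
  ZrO2: 3.901% × 2000 = 78.02 kg
A balance pass over the oxides, using the reported weights, for the quoted basis mass (oxide sums agree with the targets up to rounding of the answer):
  SrO: 211.9·0.7011 = 148.6 kg (target 148.6 kg)
  B2O3: 109.6·0.5579 = 61.15 kg (target 61.16 kg)
  Al2O3: 1272·0.003000 + 127.7·0.6512 = 86.97 kg (target 86.98 kg)
  SiO2: 1272·0.9949 + 116.4·0.3288 = 1304 kg (target 1304 kg)
  ZnO: 322.0·0.9980 = 321.4 kg (target 321.4 kg)
  ZrO2: 116.4·0.6702 = 78.01 kg (target 78.02 kg)
Glass-mass closure: the batch minus its LOI: 2000 kg (targets for the oxides total 2000 kg; with the basis standing at 2000 kg — a pure rounding effect).
Whole-batch sum: Σ batch = 2160 kg; LOI loss = Σ batch·LOI = 159.8 kg; as yield: glass ÷ batch → 92.60%.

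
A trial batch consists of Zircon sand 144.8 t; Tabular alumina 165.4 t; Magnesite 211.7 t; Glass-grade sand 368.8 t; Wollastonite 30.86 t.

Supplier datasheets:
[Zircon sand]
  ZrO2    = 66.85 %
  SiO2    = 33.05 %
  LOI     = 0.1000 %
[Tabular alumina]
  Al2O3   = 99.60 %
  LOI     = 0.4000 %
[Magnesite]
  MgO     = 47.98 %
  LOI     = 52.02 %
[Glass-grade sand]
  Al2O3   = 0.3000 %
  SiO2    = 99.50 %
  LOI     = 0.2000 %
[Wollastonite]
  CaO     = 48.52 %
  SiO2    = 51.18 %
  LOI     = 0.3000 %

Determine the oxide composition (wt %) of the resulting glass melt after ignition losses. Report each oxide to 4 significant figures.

Each numeric step maintains full precision through the solve; the intermediate values are printed, rounded to 4 significant figures, at each printed step. Every reported value takes just one rounding; the derived quantities (glass mass, the yield, the totals, LOI, the five compositions) are recomputed from the weighed amounts at 809.8 t of glass in exact precision exactly as printed in either problem or answer.
Delivered oxide masses:
  Al2O3: 165.4·0.9960 + 368.8·0.003000 = 165.8 t
  MgO: 211.7·0.4798 = 101.6 t
  CaO: 30.86·0.4852 = 14.97 t
  ZrO2: 144.8·0.6685 = 96.80 t
  SiO2: 144.8·0.3305 + 368.8·0.9950 + 30.86·0.5118 = 430.6 t
LOI: 144.8·0.001000 + 165.4·0.004000 + 211.7·0.5202 + 368.8·0.002000 + 30.86·0.003000 = 111.8 t
batch − LOI leaves glass = 921.6 − 111.8 = 809.8 t (matching Σ of the oxides)
each wt % is 100 × oxide ÷ glass

Glass mass = 809.8 t (batch 921.6 − LOI 111.8).
Composition: Al2O3 20.48%, MgO 12.54%, CaO 1.849%, ZrO2 11.95%, SiO2 53.17%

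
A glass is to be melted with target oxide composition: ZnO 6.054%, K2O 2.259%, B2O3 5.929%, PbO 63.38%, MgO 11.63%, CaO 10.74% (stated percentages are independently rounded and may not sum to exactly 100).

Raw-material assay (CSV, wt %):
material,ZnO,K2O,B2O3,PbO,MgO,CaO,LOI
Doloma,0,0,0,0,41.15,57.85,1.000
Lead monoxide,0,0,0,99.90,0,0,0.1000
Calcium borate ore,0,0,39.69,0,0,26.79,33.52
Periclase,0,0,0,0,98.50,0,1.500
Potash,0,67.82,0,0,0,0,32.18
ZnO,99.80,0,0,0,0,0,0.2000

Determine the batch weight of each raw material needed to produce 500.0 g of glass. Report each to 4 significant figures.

All arithmetic maintains exact precision at every stage — working values are printed rounded to four significant digits in the working; each reported result takes exactly one rounding — the derived quantities, including totals, the yield, net glass mass, LOI, six oxide percentages, are computed using the weight values per 500.0 g of glass in full float precision exactly as shown in the question or the answer.
Target masses of each oxide per 500.0 g glass:
  ZnO: 6.054% × 500.0 = 30.27 g
  K2O: 2.259% × 500.0 = 11.30 g
  B2O3: 5.929% × 500.0 = 29.64 g
  PbO: 63.38% × 500.0 = 316.9 g
  MgO: 11.63% × 500.0 = 58.15 g
  CaO: 10.74% × 500.0 = 53.70 g
Checking each oxide sum per the reported batch figures, per the basis as stated (target by target, the sums agree within answer rounding):
  ZnO: 30.33·0.9980 = 30.27 g (target 30.27 g)
  K2O: 16.65·0.6782 = 11.29 g (target 11.30 g)
  B2O3: 74.69·0.3969 = 29.64 g (target 29.64 g)
  PbO: 317.2·0.9990 = 316.9 g (target 316.9 g)
  MgO: 58.24·0.4115 + 34.71·0.9850 = 58.16 g (target 58.15 g)
  CaO: 58.24·0.5785 + 74.69·0.2679 = 53.70 g (target 53.70 g)
Glass-mass bookkeeping: the batch minus its LOI: 499.9 g (targets for the oxides total 500.0 g; with the basis standing at 500.0 g — a pure rounding effect).
Total batch = Σ batch = 531.8 g; ignition loss, Σ(batch × LOI) = 31.87 g; as yield: glass ÷ batch → 94.01%.

Batch per 500.0 g glass:
  Doloma: 58.24 g
  Lead monoxide: 317.2 g
  Calcium borate ore: 74.69 g
  Periclase: 34.71 g
  Potash: 16.65 g
  ZnO: 30.33 g
Total batch = 531.8 g; LOI loss = 31.87 g; yield = 94.01%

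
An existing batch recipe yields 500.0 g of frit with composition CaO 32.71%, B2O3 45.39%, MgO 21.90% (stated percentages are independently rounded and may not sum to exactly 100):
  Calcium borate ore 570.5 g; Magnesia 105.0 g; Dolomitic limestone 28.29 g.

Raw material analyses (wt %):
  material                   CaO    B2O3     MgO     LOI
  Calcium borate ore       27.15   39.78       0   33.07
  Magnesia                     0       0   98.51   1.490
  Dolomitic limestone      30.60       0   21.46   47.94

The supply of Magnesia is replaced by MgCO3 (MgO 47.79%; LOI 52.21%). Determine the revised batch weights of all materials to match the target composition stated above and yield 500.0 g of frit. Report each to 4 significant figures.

Revised batch per 500.0 g frit:
  Calcium borate ore: 570.5 g
  MgCO3: 216.4 g
  Dolomitic limestone: 28.29 g
Total batch = 815.2 g; LOI loss = 315.2 g

Intermediates are printed (rounded to 4 significant digits) in the printout — the working math maintains full float precision from first step to last; every reported result sees exactly one rounding. All derived quantities (glass mass, the totals, yield, LOI, three oxide percentages) are re-derived in full float precision from the weighed amounts per 500.0 g of glass exactly as printed in problem or answer.
Oxide-by-oxide targets in 500.0 g frit:
  CaO: 32.71% × 500.0 = 163.6 g
  B2O3: 45.39% × 500.0 = 227.0 g
  MgO: 21.90% × 500.0 = 109.5 g
Oxide-by-oxide audit per the reported batch figures, versus the basis set out (delivered sums recover each target once rounding is allowed for):
  CaO: 570.5·0.2715 + 28.29·0.3060 = 163.5 g (target 163.6 g)
  B2O3: 570.5·0.3978 = 226.9 g (target 227.0 g)
  MgO: 216.4·0.4779 + 28.29·0.2146 = 109.5 g (target 109.5 g)
Glass-mass sanity pass: whole batch net of LOI = 500.0 g (targets for the oxides total 500.0 g; versus the stated basis of 500.0 g — deltas are rounding alone).
Batch total: Σ batch = 815.2 g; LOI loss = Σ batch·LOI = 315.2 g; yield: glass divided by total = 61.33%.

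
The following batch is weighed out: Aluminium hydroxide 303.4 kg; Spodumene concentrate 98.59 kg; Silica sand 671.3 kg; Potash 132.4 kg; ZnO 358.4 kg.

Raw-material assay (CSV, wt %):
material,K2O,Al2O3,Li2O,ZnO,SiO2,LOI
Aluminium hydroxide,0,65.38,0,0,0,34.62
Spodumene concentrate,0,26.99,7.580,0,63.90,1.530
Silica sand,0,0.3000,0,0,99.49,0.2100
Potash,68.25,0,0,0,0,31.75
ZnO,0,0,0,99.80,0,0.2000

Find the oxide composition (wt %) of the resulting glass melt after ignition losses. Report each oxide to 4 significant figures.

Glass mass = 1413 kg (batch 1564 − LOI 150.7).
Composition: K2O 6.393%, Al2O3 16.06%, Li2O 0.5287%, ZnO 25.31%, SiO2 51.71%

In-progress results are displayed rounded to four significant figures in the working; the working math holds exact precision at all times; each reported figure takes exactly one rounding. The derived quantities (glass mass, ignition loss, five oxide percentages, the yield, the totals) are recomputed from the batch weights on 1413 kg of glass at exact precision exactly as printed in either problem or answer.
Mass of each oxide from the mix:
  K2O: 132.4·0.6825 = 90.36 kg
  Al2O3: 303.4·0.6538 + 98.59·0.2699 + 671.3·0.003000 = 227.0 kg
  Li2O: 98.59·0.07580 = 7.473 kg
  ZnO: 358.4·0.9980 = 357.7 kg
  SiO2: 98.59·0.6390 + 671.3·0.9949 = 730.9 kg
LOI: 303.4·0.3462 + 98.59·0.01530 + 671.3·0.002100 + 132.4·0.3175 + 358.4·0.002000 = 150.7 kg
Glass = total batch minus LOI = 1564 − 150.7 = 1413 kg (= the summed oxide contributions)
percent by weight: oxide/glass ×100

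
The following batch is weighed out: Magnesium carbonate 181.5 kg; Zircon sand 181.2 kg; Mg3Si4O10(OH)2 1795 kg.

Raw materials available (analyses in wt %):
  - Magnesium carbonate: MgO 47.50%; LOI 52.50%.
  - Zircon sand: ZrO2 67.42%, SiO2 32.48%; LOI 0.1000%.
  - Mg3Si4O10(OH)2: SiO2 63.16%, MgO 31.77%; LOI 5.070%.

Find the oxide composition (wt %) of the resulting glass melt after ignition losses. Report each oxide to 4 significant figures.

Glass mass = 1971 kg (batch 2158 − LOI 186.5).
Composition: ZrO2 6.197%, SiO2 60.50%, MgO 33.30%

Each numeric step maintains full float precision from start to finish — mid-chain values are displayed, rounded to 4 significant digits, when written out — exactly one rounding is applied to every reported number — all derived quantities (the totals, LOI, the three compositions, net glass mass, the yield) are computed using the weight values for 1971 kg of glass in full float precision as they appear in question or answer.
Per-oxide mass from batch:
  ZrO2: 181.2·0.6742 = 122.2 kg
  SiO2: 181.2·0.3248 + 1795·0.6316 = 1193 kg
  MgO: 181.5·0.4750 + 1795·0.3177 = 656.5 kg
LOI: 181.5·0.5250 + 181.2·0.001000 + 1795·0.05070 = 186.5 kg
Resulting glass, batch − LOI: 2158 − 186.5 = 1971 kg (matching Σ of the oxides)
percent by weight: oxide/glass ×100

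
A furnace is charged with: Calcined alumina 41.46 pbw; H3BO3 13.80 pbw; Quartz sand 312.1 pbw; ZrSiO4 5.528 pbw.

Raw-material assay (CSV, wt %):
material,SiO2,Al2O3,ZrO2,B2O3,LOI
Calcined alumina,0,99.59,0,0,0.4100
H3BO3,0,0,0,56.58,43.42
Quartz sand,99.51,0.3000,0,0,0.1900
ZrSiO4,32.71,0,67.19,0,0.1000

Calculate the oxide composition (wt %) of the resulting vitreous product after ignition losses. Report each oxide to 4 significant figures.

Glass mass = 366.1 pbw (batch 372.9 − LOI 6.760).
Composition: SiO2 85.32%, Al2O3 11.53%, ZrO2 1.014%, B2O3 2.133%

Intermediates are printed (rounded to four significant digits) on the page — every computation maintains exact precision from start to finish — each reported number takes just one rounding. The derived quantities, which include yield, totals, ignition loss, four oxide percentages, glass mass, are re-derived at full precision, as they appear in either problem or answer, using the weight values per 366.1 pbw of glass.
Oxide masses out of the charge:
  SiO2: 312.1·0.9951 + 5.528·0.3271 = 312.4 pbw
  Al2O3: 41.46·0.9959 + 312.1·0.003000 = 42.23 pbw
  ZrO2: 5.528·0.6719 = 3.714 pbw
  B2O3: 13.80·0.5658 = 7.808 pbw
LOI: 41.46·0.004100 + 13.80·0.4342 + 312.1·0.001900 + 5.528·0.001000 = 6.760 pbw
batch − LOI leaves glass = 372.9 − 6.760 = 366.1 pbw (consistent with Σ oxide mass)
each oxide over glass, ×100, is wt %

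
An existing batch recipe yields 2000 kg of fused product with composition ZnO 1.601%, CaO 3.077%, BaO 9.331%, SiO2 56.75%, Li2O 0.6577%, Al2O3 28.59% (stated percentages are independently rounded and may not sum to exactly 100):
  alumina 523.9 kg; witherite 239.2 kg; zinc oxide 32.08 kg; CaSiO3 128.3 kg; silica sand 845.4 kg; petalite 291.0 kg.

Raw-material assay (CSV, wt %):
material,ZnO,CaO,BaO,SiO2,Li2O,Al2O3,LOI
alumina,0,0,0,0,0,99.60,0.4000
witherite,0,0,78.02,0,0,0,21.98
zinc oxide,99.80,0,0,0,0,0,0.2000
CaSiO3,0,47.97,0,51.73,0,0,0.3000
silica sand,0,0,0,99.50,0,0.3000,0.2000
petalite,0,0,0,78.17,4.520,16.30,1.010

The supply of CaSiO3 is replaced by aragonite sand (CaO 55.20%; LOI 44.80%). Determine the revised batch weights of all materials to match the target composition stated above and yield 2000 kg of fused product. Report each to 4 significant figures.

Each numeric step runs at full float precision through every step; the intermediate values are printed (rounded to four significant digits) across the worked steps — every reported number sees exactly one rounding; all derived quantities are rebuilt at full precision (six oxide percentages, totals, the yield, glass mass, ignition loss) from the weighed amounts on 2000 kg of glass exactly as shown in the problem or answer text.
Target masses of each oxide per 2000 kg fused product:
  ZnO: 1.601% × 2000 = 32.02 kg
  CaO: 3.077% × 2000 = 61.54 kg
  BaO: 9.331% × 2000 = 186.6 kg
  SiO2: 56.75% × 2000 = 1135 kg
  Li2O: 0.6577% × 2000 = 13.15 kg
  Al2O3: 28.59% × 2000 = 571.8 kg
Verifying the oxide balance working from each reported weight, versus the basis set out (target by target, the sums agree net of answer rounding effects):
  ZnO: 32.08·0.9980 = 32.02 kg (target 32.02 kg)
  CaO: 111.5·0.5520 = 61.55 kg (target 61.54 kg)
  BaO: 239.2·0.7802 = 186.6 kg (target 186.6 kg)
  SiO2: 912.1·0.9950 + 291.0·0.7817 = 1135 kg (target 1135 kg)
  Li2O: 291.0·0.04520 = 13.15 kg (target 13.15 kg)
  Al2O3: 523.7·0.9960 + 912.1·0.003000 + 291.0·0.1630 = 571.8 kg (target 571.8 kg)
Auditing the glass mass value: net batch after ignition = 2000 kg (targets for the oxides total 2000 kg; basis as stated: 2000 kg — rounding explains the deltas).
Batch total: Σ batch = 2110 kg; Σ batch·LOI gives LOI loss = 109.5 kg; as yield: glass ÷ batch → 94.81%.

Revised batch per 2000 kg fused product:
  alumina: 523.7 kg
  witherite: 239.2 kg
  zinc oxide: 32.08 kg
  aragonite sand: 111.5 kg
  silica sand: 912.1 kg
  petalite: 291.0 kg
Total batch = 2110 kg; LOI loss = 109.5 kg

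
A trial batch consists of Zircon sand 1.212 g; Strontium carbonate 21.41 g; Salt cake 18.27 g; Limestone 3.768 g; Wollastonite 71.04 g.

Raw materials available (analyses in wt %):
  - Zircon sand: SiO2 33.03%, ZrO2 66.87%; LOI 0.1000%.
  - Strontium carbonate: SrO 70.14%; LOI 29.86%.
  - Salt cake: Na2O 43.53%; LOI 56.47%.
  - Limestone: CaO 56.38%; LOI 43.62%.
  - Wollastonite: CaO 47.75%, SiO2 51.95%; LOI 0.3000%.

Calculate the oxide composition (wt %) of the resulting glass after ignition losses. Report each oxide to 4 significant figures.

Glass mass = 97.13 g (batch 115.7 − LOI 18.57).
Composition: Na2O 8.188%, CaO 37.11%, SrO 15.46%, SiO2 38.41%, ZrO2 0.8344%

Mid-chain values are printed, rounded to four significant digits, as written — full float precision is carried end to end — every reported result undergoes a single rounding; the derived quantities are recomputed starting from the weights per 97.13 g of glass in full float precision (five oxide percentages, yield, the totals, net glass mass, ignition loss), exactly as printed in the problem or the answer.
Per-oxide mass from batch:
  Na2O: 18.27·0.4353 = 7.953 g
  CaO: 3.768·0.5638 + 71.04·0.4775 = 36.05 g
  SrO: 21.41·0.7014 = 15.02 g
  SiO2: 1.212·0.3303 + 71.04·0.5195 = 37.31 g
  ZrO2: 1.212·0.6687 = 0.8105 g
LOI: 1.212·0.001000 + 21.41·0.2986 + 18.27·0.5647 + 3.768·0.4362 + 71.04·0.003000 = 18.57 g
The glass mass, total less LOI, = 115.7 − 18.57 = 97.13 g (matching Σ of the oxides)
oxide / glass × 100 gives the wt %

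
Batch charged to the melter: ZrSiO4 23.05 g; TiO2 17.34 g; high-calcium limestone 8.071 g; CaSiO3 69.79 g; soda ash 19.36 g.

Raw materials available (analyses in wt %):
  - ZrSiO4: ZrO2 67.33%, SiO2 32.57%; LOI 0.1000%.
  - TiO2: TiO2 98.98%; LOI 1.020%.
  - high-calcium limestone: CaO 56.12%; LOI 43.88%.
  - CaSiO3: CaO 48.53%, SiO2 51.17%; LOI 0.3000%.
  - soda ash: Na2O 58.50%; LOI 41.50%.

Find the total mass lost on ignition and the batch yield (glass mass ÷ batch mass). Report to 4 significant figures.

LOI loss = 11.99 g; glass = 125.6 g; yield = 91.29%

Mid-chain values appear rounded to four significant digits on the page — every computation runs at exact precision all the way through; each reported number carries a single rounding. Derived quantities, including totals, glass mass, yield, the five compositions, ignition loss, are rebuilt starting from the weights per 125.6 g of glass at full float precision, precisely as stated by the question or the answer.
Per-material ignition loss:
  ZrSiO4: 23.05 × 0.001000 = 0.02305 g
  TiO2: 17.34 × 0.01020 = 0.1769 g
  high-calcium limestone: 8.071 × 0.4388 = 3.542 g
  CaSiO3: 69.79 × 0.003000 = 0.2094 g
  soda ash: 19.36 × 0.4150 = 8.034 g
Total LOI = 11.99 g
Glass = batch − LOI = 137.6 − 11.99 = 125.6 g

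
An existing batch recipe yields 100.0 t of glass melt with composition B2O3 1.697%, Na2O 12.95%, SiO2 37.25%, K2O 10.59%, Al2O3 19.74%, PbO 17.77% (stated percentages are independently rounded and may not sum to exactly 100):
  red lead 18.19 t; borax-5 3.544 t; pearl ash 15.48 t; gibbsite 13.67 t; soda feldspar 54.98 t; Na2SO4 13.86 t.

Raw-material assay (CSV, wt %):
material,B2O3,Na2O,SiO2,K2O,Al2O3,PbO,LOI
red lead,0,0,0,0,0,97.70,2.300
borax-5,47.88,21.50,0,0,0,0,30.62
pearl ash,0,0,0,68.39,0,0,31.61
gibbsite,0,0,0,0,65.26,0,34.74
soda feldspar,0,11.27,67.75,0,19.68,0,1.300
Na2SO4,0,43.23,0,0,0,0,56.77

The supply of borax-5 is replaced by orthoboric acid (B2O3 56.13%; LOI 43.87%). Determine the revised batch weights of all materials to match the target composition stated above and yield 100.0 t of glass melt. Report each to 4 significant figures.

In-progress results are shown rounded to 4 significant figures — all internal work maintains exact precision from first step to last; exactly one rounding is applied to each reported figure; all derived quantities, including the six compositions, net glass mass, ignition loss, totals, the yield, are computed starting from the weights on 100.0 t of glass in full float precision, as quoted within the question or the answer.
Oxide-by-oxide targets in 100.0 t glass melt:
  B2O3: 1.697% × 100.0 = 1.697 t
  Na2O: 12.95% × 100.0 = 12.95 t
  SiO2: 37.25% × 100.0 = 37.25 t
  K2O: 10.59% × 100.0 = 10.59 t
  Al2O3: 19.74% × 100.0 = 19.74 t
  PbO: 17.77% × 100.0 = 17.77 t
A balance pass over the oxides, given the weights on record, relative to the basis at hand (every target is met by its sum once rounding is allowed for):
  B2O3: 3.023·0.5613 = 1.697 t (target 1.697 t)
  Na2O: 54.98·0.1127 + 15.62·0.4323 = 12.95 t (target 12.95 t)
  SiO2: 54.98·0.6775 = 37.25 t (target 37.25 t)
  K2O: 15.48·0.6839 = 10.59 t (target 10.59 t)
  Al2O3: 13.67·0.6526 + 54.98·0.1968 = 19.74 t (target 19.74 t)
  PbO: 18.19·0.9770 = 17.77 t (target 17.77 t)
Mass balance on the glass: batch Σ − ignition loss = 99.99 t (the targets, summed, come to 100.0 t; against the stated basis, 100.0 t — rounding explains the deltas).
Batch total: Σ batch = 121.0 t; LOI loss = Σ batch·LOI = 20.97 t; as yield: glass ÷ batch → 82.66%.

Revised batch per 100.0 t glass melt:
  red lead: 18.19 t
  orthoboric acid: 3.023 t
  pearl ash: 15.48 t
  gibbsite: 13.67 t
  soda feldspar: 54.98 t
  Na2SO4: 15.62 t
Total batch = 121.0 t; LOI loss = 20.97 t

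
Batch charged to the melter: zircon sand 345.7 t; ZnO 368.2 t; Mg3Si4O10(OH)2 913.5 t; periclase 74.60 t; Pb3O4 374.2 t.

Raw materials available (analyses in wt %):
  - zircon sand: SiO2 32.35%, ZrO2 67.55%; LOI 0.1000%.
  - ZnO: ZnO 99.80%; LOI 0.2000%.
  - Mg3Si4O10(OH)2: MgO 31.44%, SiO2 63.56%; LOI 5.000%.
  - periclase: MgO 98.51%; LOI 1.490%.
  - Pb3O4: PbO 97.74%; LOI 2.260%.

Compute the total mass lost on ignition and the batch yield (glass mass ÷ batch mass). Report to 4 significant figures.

LOI loss = 56.33 t; glass = 2020 t; yield = 97.29%

Working values are printed, rounded to 4 significant figures, between the steps — the whole derivation keeps exact precision end to end; every reported value takes exactly one rounding. The derived quantities are rebuilt in full precision (five oxide percentages, the totals, LOI, yield, net glass mass) starting from the weights at 2020 t of glass, as they appear in problem or answer.
Each material's LOI contribution:
  zircon sand: 345.7 × 0.001000 = 0.3457 t
  ZnO: 368.2 × 0.002000 = 0.7364 t
  Mg3Si4O10(OH)2: 913.5 × 0.05000 = 45.68 t
  periclase: 74.60 × 0.01490 = 1.112 t
  Pb3O4: 374.2 × 0.02260 = 8.457 t
Total LOI = 56.33 t
Glass = batch − LOI = 2076 − 56.33 = 2020 t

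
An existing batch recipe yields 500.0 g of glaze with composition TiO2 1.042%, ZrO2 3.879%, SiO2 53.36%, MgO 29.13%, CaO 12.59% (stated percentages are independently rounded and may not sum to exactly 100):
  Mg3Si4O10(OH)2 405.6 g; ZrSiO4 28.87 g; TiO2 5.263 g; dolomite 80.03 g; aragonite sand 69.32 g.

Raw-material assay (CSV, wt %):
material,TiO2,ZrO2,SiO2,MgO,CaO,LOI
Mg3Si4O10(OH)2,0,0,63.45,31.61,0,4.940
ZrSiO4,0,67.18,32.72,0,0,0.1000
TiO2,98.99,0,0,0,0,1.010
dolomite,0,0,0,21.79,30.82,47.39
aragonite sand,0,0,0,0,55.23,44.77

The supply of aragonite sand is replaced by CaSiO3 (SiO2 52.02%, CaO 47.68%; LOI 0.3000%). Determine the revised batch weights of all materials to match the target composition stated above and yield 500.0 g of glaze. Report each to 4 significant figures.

Revised batch per 500.0 g glaze:
  Mg3Si4O10(OH)2: 368.4 g
  ZrSiO4: 28.87 g
  TiO2: 5.263 g
  dolomite: 134.0 g
  CaSiO3: 45.39 g
Total batch = 581.9 g; LOI loss = 81.92 g

Values along the way are printed with 4-significant-digit rounding at each printed step — all internal work keeps full precision through the solve; each reported value is rounded only once; derived quantities are recomputed at exact precision (net glass mass, the totals, yield, the five compositions, LOI) from the weighed amounts per 500.0 g of glass as set out in either problem or answer.
Per-oxide target masses for 500.0 g glaze:
  TiO2: 1.042% × 500.0 = 5.210 g
  ZrO2: 3.879% × 500.0 = 19.40 g
  SiO2: 53.36% × 500.0 = 266.8 g
  MgO: 29.13% × 500.0 = 145.6 g
  CaO: 12.59% × 500.0 = 62.95 g
Verifying the oxide balance on the weights just shown, per the basis as stated (sums match the target masses given rounding of the digits):
  TiO2: 5.263·0.9899 = 5.210 g (target 5.210 g)
  ZrO2: 28.87·0.6718 = 19.39 g (target 19.40 g)
  SiO2: 368.4·0.6345 + 28.87·0.3272 + 45.39·0.5202 = 266.8 g (target 266.8 g)
  MgO: 368.4·0.3161 + 134.0·0.2179 = 145.6 g (target 145.6 g)
  CaO: 134.0·0.3082 + 45.39·0.4768 = 62.94 g (target 62.95 g)
Glass-mass bookkeeping: batch total minus LOI = 500.0 g (the targets, summed, come to 500.0 g; the stated basis being 500.0 g — any gap is answer rounding).
Batch grand total — Σ batch = 581.9 g; the LOI term Σ batch·LOI equals 81.92 g; the yield ratio, glass ÷ batch: 85.92%.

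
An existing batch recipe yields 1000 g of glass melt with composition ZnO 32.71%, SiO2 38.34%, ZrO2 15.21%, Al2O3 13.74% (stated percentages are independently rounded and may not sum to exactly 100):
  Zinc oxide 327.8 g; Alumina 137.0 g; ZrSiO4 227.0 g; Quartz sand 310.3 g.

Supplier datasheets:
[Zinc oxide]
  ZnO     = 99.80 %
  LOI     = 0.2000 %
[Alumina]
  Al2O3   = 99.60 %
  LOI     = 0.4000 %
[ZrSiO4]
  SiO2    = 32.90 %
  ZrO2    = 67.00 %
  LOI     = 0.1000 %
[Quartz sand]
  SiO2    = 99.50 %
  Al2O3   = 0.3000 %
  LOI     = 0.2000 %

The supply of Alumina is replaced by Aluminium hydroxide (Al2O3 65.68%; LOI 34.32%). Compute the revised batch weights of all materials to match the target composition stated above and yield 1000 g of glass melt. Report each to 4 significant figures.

Revised batch per 1000 g glass melt:
  Zinc oxide: 327.8 g
  Aluminium hydroxide: 207.8 g
  ZrSiO4: 227.0 g
  Quartz sand: 310.3 g
Total batch = 1073 g; LOI loss = 72.82 g

Values along the way appear, rounded to four significant figures, when written out; all internal work carries exact precision throughout — every reported number takes a single rounding; derived quantities (the four compositions, net glass mass, ignition loss, the yield, the totals) are computed at full float precision from the batch weights per 1000 g of glass, exactly as shown in the problem or the answer.
Oxide-by-oxide targets in 1000 g glass melt:
  ZnO: 32.71% × 1000 = 327.1 g
  SiO2: 38.34% × 1000 = 383.4 g
  ZrO2: 15.21% × 1000 = 152.1 g
  Al2O3: 13.74% × 1000 = 137.4 g
Checking each oxide sum applying the batch weights above, per the basis as stated (oxide sums agree with the targets inside rounding margins):
  ZnO: 327.8·0.9980 = 327.1 g (target 327.1 g)
  SiO2: 227.0·0.3290 + 310.3·0.9950 = 383.4 g (target 383.4 g)
  ZrO2: 227.0·0.6700 = 152.1 g (target 152.1 g)
  Al2O3: 207.8·0.6568 + 310.3·0.003000 = 137.4 g (target 137.4 g)
Mass balance on the glass: whole batch net of LOI = 1000 g (oxide target masses add up to 1000 g; basis as stated: 1000 g — any gap is answer rounding).
Total batch = Σ batch = 1073 g; the LOI term Σ batch·LOI equals 72.82 g; glass ÷ batch gives a yield of 93.21%.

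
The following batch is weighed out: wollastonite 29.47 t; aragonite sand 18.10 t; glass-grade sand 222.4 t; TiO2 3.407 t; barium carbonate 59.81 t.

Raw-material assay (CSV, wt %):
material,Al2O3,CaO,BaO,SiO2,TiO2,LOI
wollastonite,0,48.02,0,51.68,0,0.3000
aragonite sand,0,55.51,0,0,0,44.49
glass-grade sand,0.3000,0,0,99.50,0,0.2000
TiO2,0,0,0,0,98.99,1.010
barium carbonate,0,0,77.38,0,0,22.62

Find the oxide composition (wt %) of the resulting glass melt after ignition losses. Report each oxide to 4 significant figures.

The intermediate values are shown, rounded to four significant figures, in the printout — full precision is maintained throughout — a single rounding completes each reported result; all derived quantities (totals, five oxide percentages, ignition loss, the yield, net glass mass) are rebuilt from the weighed amounts per 311.0 t of glass at full float precision, as they appear in the problem or answer text.
Per-oxide mass from batch:
  Al2O3: 222.4·0.003000 = 0.6672 t
  CaO: 29.47·0.4802 + 18.10·0.5551 = 24.20 t
  BaO: 59.81·0.7738 = 46.28 t
  SiO2: 29.47·0.5168 + 222.4·0.9950 = 236.5 t
  TiO2: 3.407·0.9899 = 3.373 t
LOI: 29.47·0.003000 + 18.10·0.4449 + 222.4·0.002000 + 3.407·0.01010 + 59.81·0.2262 = 22.15 t
Glass mass = batch − LOI = 333.2 − 22.15 = 311.0 t (matching Σ of the oxides)
percent by weight: oxide/glass ×100

Glass mass = 311.0 t (batch 333.2 − LOI 22.15).
Composition: Al2O3 0.2145%, CaO 7.780%, BaO 14.88%, SiO2 76.04%, TiO2 1.084%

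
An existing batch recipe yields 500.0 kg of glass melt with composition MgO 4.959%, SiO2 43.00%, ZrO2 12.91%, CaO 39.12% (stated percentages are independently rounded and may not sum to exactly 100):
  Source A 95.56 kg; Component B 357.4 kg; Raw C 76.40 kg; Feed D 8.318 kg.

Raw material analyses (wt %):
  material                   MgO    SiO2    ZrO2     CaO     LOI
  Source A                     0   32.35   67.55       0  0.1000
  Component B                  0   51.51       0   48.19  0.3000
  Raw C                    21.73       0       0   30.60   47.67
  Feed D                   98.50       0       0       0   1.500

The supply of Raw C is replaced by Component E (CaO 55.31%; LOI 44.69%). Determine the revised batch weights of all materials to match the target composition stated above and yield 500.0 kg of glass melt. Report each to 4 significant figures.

Revised batch per 500.0 kg glass melt:
  Source A: 95.56 kg
  Component B: 357.4 kg
  Component E: 42.27 kg
  Feed D: 25.17 kg
Total batch = 520.4 kg; LOI loss = 20.44 kg

The working math holds full precision at all times. Values along the way are displayed, rounded to 4 significant figures, as written; every reported value is rounded once only; the derived quantities (the totals, ignition loss, glass mass, the yield, four oxide percentages) are rebuilt at exact precision using the weight values for 500.0 kg of glass as set out in either problem or answer.
The oxide mass targets at 500.0 kg glass melt:
  MgO: 4.959% × 500.0 = 24.80 kg
  SiO2: 43.00% × 500.0 = 215.0 kg
  ZrO2: 12.91% × 500.0 = 64.55 kg
  CaO: 39.12% × 500.0 = 195.6 kg
A balance pass over the oxides, with the batch weights as given, on the stated basis (sum by sum, the targets are met given rounding of the digits):
  MgO: 25.17·0.9850 = 24.79 kg (target 24.80 kg)
  SiO2: 95.56·0.3235 + 357.4·0.5151 = 215.0 kg (target 215.0 kg)
  ZrO2: 95.56·0.6755 = 64.55 kg (target 64.55 kg)
  CaO: 357.4·0.4819 + 42.27·0.5531 = 195.6 kg (target 195.6 kg)
Auditing the glass mass value: batch total minus LOI = 500.0 kg (targets for the oxides total 499.9 kg; the stated basis being 500.0 kg — differing by rounding only).
Summing the batch: Σ batch = 520.4 kg; the LOI term Σ batch·LOI equals 20.44 kg; glass ÷ batch gives a yield of 96.07%.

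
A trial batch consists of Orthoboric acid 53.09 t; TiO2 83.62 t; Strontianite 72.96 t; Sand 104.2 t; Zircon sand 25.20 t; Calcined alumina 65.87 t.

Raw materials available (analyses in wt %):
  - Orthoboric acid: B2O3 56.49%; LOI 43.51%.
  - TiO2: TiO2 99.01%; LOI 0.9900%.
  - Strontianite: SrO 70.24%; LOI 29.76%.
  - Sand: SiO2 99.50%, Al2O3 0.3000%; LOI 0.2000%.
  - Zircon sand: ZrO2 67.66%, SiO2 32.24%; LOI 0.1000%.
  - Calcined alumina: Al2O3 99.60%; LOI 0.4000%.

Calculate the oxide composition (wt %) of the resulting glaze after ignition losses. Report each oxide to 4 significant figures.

Glass mass = 358.8 t (batch 404.9 − LOI 46.14).
Composition: B2O3 8.359%, SrO 14.28%, TiO2 23.07%, ZrO2 4.752%, SiO2 31.16%, Al2O3 18.37%

All internal work holds full float precision in every operation. Mid-chain values appear rounded off to 4 significant digits on the page — every reported value is rounded once only — derived quantities, including totals, yield, glass mass, ignition loss, the six compositions, are re-derived starting from the weights at 358.8 t of glass at full float precision, as they appear in either problem or answer.
What the batch supplies per oxide:
  B2O3: 53.09·0.5649 = 29.99 t
  SrO: 72.96·0.7024 = 51.25 t
  TiO2: 83.62·0.9901 = 82.79 t
  ZrO2: 25.20·0.6766 = 17.05 t
  SiO2: 104.2·0.9950 + 25.20·0.3224 = 111.8 t
  Al2O3: 104.2·0.003000 + 65.87·0.9960 = 65.92 t
LOI: 53.09·0.4351 + 83.62·0.009900 + 72.96·0.2976 + 104.2·0.002000 + 25.20·0.001000 + 65.87·0.004000 = 46.14 t
The glass mass, total less LOI, = 404.9 − 46.14 = 358.8 t (= the summed oxide contributions)
wt %: oxide over glass, times 100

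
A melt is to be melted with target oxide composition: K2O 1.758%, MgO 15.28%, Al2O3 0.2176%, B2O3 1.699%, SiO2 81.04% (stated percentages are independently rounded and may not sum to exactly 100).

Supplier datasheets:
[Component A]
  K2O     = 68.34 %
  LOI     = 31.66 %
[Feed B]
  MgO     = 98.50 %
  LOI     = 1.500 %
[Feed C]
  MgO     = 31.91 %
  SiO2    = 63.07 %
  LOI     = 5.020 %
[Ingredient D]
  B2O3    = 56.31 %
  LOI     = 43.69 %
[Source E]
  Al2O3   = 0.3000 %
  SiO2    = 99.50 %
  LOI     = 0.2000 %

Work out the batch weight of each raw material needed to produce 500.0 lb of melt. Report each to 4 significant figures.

Each numeric step maintains exact precision from first step to last; working values are printed, with 4-significant-figure rounding, as written — every reported result is rounded once only; all derived quantities are recomputed in full precision (LOI, glass mass, five oxide percentages, the yield, the totals) starting from the weights on 500.0 lb of glass as set out in the question or the answer.
Oxide-by-oxide targets in 500.0 lb melt:
  K2O: 1.758% × 500.0 = 8.790 lb
  MgO: 15.28% × 500.0 = 76.40 lb
  Al2O3: 0.2176% × 500.0 = 1.088 lb
  B2O3: 1.699% × 500.0 = 8.495 lb
  SiO2: 81.04% × 500.0 = 405.2 lb
Verifying the oxide balance working from each reported weight, for the quoted basis mass (every target is met by its sum modulo rounding of the values):
  K2O: 12.86·0.6834 = 8.789 lb (target 8.790 lb)
  MgO: 54.78·0.9850 + 70.31·0.3191 = 76.39 lb (target 76.40 lb)
  Al2O3: 362.7·0.003000 = 1.088 lb (target 1.088 lb)
  B2O3: 15.09·0.5631 = 8.497 lb (target 8.495 lb)
  SiO2: 70.31·0.6307 + 362.7·0.9950 = 405.2 lb (target 405.2 lb)
Glass-mass bookkeeping: batch Σ − ignition loss = 500.0 lb (the Σ of target masses is 500.0 lb; the stated basis being 500.0 lb — differing by rounding only).
Total batch = Σ batch = 515.7 lb; LOI loss = Σ batch·LOI = 15.74 lb; the yield ratio, glass ÷ batch: 96.95%.

Batch per 500.0 lb melt:
  Component A: 12.86 lb
  Feed B: 54.78 lb
  Feed C: 70.31 lb
  Ingredient D: 15.09 lb
  Source E: 362.7 lb
Total batch = 515.7 lb; LOI loss = 15.74 lb; yield = 96.95%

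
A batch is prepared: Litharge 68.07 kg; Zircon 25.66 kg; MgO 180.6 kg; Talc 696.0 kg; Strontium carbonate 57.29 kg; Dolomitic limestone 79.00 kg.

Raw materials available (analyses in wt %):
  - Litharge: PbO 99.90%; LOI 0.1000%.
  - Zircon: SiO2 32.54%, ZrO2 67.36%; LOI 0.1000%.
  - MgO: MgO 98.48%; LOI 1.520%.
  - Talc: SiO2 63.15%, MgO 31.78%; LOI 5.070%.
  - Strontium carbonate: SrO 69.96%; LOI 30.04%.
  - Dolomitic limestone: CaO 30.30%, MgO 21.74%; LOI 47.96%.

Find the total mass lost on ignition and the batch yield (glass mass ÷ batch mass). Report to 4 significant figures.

The intermediate values are shown, with 4-significant-digit rounding, across the worked steps. Each numeric step runs at full precision through every step; every reported result is rounded only once — the derived quantities (ignition loss, glass mass, yield, totals, the six compositions) are recomputed in exact precision using the weight values on 1013 kg of glass, as they appear in problem or answer.
Loss on ignition, line by line:
  Litharge: 68.07 × 0.001000 = 0.06807 kg
  Zircon: 25.66 × 0.001000 = 0.02566 kg
  MgO: 180.6 × 0.01520 = 2.745 kg
  Talc: 696.0 × 0.05070 = 35.29 kg
  Strontium carbonate: 57.29 × 0.3004 = 17.21 kg
  Dolomitic limestone: 79.00 × 0.4796 = 37.89 kg
Total LOI = 93.22 kg
Glass = batch − LOI = 1107 − 93.22 = 1013 kg

LOI loss = 93.22 kg; glass = 1013 kg; yield = 91.58%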